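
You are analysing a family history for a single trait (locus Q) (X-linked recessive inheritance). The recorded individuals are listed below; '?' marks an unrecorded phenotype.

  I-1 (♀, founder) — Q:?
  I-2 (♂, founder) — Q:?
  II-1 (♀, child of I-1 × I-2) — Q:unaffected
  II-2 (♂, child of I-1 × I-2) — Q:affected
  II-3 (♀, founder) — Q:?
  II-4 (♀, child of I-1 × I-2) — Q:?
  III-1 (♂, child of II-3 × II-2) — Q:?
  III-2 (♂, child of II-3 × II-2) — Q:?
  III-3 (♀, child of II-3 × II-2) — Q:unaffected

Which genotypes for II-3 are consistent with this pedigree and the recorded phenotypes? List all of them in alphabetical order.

II-3 ∈ {X^QX^Q, X^QX^q}

Q/I-1 ? ·: X^QX^q|X^qX^q
Q/I-2 ? ·: X^QY|X^qY
Q/II-1 un I-1×I-2: X^QX^Q|X^QX^q
Q/II-2 aff I-1×I-2: X^qY
Q/II-3 ? ·: X^QX^Q|X^QX^q
Q/II-4 ? I-1×I-2: X^QX^Q|X^QX^q|X^qX^q
Q/III-1 ? II-3×II-2: X^QY|X^qY
Q/III-2 ? II-3×II-2: X^QY|X^qY
Q/III-3 un II-3×II-2: X^QX^q
⇒ Q over [I-1,I-2,II-1,II-2,II-3,II-4,III-1,III-2,III-3]: 35 consistent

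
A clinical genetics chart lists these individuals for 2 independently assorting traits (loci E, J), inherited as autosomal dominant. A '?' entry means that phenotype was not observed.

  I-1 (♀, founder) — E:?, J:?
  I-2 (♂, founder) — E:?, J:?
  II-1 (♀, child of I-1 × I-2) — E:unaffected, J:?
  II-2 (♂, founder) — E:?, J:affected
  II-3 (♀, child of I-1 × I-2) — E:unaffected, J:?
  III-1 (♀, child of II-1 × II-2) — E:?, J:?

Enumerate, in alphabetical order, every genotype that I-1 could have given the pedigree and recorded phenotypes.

E/I-1 ? ·: ee|Ee
E/I-2 ? ·: ee|Ee
E/II-1 un I-1×I-2: ee
E/II-2 ? ·: ee|Ee|EE
E/II-3 un I-1×I-2: ee
E/III-1 ? II-1×II-2: ee|Ee
⇒ E over [I-1,I-2,II-1,II-2,II-3,III-1]: 16 consistent
J/I-1 ? ·: jj|Jj|JJ
J/I-2 ? ·: jj|Jj|JJ
J/II-1 ? I-1×I-2: jj|Jj|JJ
J/II-2 aff ·: Jj|JJ
J/II-3 ? I-1×I-2: jj|Jj|JJ
J/III-1 ? II-1×II-2: jj|Jj|JJ
⇒ J over [I-1,I-2,II-1,II-2,II-3,III-1]: 113 consistent

I-1 ∈ {Ee JJ, Ee Jj, Ee jj, ee JJ, ee Jj, ee jj}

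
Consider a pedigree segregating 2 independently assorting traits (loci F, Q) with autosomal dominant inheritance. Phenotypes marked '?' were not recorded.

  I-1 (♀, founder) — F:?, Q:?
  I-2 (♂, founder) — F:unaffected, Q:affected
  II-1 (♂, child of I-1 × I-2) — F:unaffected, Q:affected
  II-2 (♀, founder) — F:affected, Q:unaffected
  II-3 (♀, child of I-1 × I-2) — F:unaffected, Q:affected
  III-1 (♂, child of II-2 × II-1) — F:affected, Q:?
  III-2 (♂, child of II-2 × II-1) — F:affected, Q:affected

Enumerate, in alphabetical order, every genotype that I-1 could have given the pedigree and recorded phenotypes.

I-1 ∈ {Ff QQ, Ff Qq, Ff qq, ff QQ, ff Qq, ff qq}

F/I-1 ? ·: ff|Ff
F/I-2 un ·: ff
F/II-1 un I-1×I-2: ff
F/II-2 aff ·: Ff|FF
F/II-3 un I-1×I-2: ff
F/III-1 aff II-2×II-1: Ff
F/III-2 aff II-2×II-1: Ff
⇒ F over [I-1,I-2,II-1,II-2,II-3,III-1,III-2]: 4 consistent
Q/I-1 ? ·: qq|Qq|QQ
Q/I-2 aff ·: Qq|QQ
Q/II-1 aff I-1×I-2: Qq|QQ
Q/II-2 un ·: qq
Q/II-3 aff I-1×I-2: Qq|QQ
Q/III-1 ? II-2×II-1: qq|Qq
Q/III-2 aff II-2×II-1: Qq
⇒ Q over [I-1,I-2,II-1,II-2,II-3,III-1,III-2]: 23 consistent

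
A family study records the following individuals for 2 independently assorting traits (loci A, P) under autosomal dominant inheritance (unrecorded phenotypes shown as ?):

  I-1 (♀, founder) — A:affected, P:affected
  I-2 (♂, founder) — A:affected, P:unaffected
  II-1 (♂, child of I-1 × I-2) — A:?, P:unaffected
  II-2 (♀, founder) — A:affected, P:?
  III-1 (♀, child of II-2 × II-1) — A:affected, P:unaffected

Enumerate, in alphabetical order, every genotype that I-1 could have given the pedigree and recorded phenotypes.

I-1 ∈ {AA Pp, Aa Pp}

A/I-1 aff ·: Aa|AA
A/I-2 aff ·: Aa|AA
A/II-1 ? I-1×I-2: aa|Aa|AA
A/II-2 aff ·: Aa|AA
A/III-1 aff II-2×II-1: Aa|AA
⇒ A over [I-1,I-2,II-1,II-2,III-1]: 26 consistent
P/I-1 aff ·: Pp
P/I-2 un ·: pp
P/II-1 un I-1×I-2: pp
P/II-2 ? ·: pp|Pp
P/III-1 un II-2×II-1: pp
⇒ P over [I-1,I-2,II-1,II-2,III-1]: 2 consistent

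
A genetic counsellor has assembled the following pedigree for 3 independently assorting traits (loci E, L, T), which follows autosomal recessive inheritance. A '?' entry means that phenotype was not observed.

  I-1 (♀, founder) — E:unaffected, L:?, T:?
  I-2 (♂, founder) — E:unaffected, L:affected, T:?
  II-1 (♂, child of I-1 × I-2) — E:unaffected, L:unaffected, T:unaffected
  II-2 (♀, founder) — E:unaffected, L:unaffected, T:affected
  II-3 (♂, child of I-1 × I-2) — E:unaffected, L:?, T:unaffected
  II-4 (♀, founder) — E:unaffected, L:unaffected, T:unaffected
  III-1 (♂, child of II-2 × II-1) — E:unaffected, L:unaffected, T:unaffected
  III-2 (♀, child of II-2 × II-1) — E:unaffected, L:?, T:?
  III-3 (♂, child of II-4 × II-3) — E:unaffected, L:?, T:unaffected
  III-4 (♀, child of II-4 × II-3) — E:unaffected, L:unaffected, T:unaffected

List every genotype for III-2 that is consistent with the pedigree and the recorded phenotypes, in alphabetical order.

III-2 ∈ {EE LL Tt, EE LL tt, EE Ll Tt, EE Ll tt, EE ll Tt, EE ll tt, Ee LL Tt, Ee LL tt, Ee Ll Tt, Ee Ll tt, Ee ll Tt, Ee ll tt}

E/I-1 un ·: EE|Ee
E/I-2 un ·: EE|Ee
E/II-1 un I-1×I-2: EE|Ee
E/II-2 un ·: EE|Ee
E/II-3 un I-1×I-2: EE|Ee
E/II-4 un ·: EE|Ee
E/III-1 un II-2×II-1: EE|Ee
E/III-2 un II-2×II-1: EE|Ee
E/III-3 un II-4×II-3: EE|Ee
E/III-4 un II-4×II-3: EE|Ee
⇒ E over [I-1,I-2,II-1,II-2,II-3,II-4,III-1,III-2,III-3,III-4]: 532 consistent
L/I-1 ? ·: LL|Ll
L/I-2 aff ·: ll
L/II-1 un I-1×I-2: Ll
L/II-2 un ·: LL|Ll
L/II-3 ? I-1×I-2: Ll|ll
L/II-4 un ·: LL|Ll
L/III-1 un II-2×II-1: LL|Ll
L/III-2 ? II-2×II-1: LL|Ll|ll
L/III-3 ? II-4×II-3: LL|Ll|ll
L/III-4 un II-4×II-3: LL|Ll
⇒ L over [I-1,I-2,II-1,II-2,II-3,II-4,III-1,III-2,III-3,III-4]: 230 consistent
T/I-1 ? ·: TT|Tt|tt
T/I-2 ? ·: TT|Tt|tt
T/II-1 un I-1×I-2: TT|Tt
T/II-2 aff ·: tt
T/II-3 un I-1×I-2: TT|Tt
T/II-4 un ·: TT|Tt
T/III-1 un II-2×II-1: Tt
T/III-2 ? II-2×II-1: Tt|tt
T/III-3 un II-4×II-3: TT|Tt
T/III-4 un II-4×II-3: TT|Tt
⇒ T over [I-1,I-2,II-1,II-2,II-3,II-4,III-1,III-2,III-3,III-4]: 186 consistent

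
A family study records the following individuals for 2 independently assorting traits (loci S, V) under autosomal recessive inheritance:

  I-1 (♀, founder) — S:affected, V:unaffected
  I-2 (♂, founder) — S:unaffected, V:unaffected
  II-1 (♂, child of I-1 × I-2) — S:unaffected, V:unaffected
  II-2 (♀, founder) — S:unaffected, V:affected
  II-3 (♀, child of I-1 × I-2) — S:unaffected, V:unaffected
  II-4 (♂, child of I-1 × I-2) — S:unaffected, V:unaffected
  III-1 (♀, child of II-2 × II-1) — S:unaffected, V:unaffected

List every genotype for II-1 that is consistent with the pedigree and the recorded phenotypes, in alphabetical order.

II-1 ∈ {Ss VV, Ss Vv}

S/I-1 aff ·: ss
S/I-2 un ·: SS|Ss
S/II-1 un I-1×I-2: Ss
S/II-2 un ·: SS|Ss
S/II-3 un I-1×I-2: Ss
S/II-4 un I-1×I-2: Ss
S/III-1 un II-2×II-1: SS|Ss
⇒ S over [I-1,I-2,II-1,II-2,II-3,II-4,III-1]: 8 consistent
V/I-1 un ·: VV|Vv
V/I-2 un ·: VV|Vv
V/II-1 un I-1×I-2: VV|Vv
V/II-2 aff ·: vv
V/II-3 un I-1×I-2: VV|Vv
V/II-4 un I-1×I-2: VV|Vv
V/III-1 un II-2×II-1: Vv
⇒ V over [I-1,I-2,II-1,II-2,II-3,II-4,III-1]: 25 consistent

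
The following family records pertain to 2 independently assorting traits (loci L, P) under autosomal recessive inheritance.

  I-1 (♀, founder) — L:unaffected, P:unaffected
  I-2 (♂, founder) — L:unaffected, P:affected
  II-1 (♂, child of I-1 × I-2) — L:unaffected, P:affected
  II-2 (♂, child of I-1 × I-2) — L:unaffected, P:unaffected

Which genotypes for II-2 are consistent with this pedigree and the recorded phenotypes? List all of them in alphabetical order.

II-2 ∈ {LL Pp, Ll Pp}

L/I-1 un ·: LL|Ll
L/I-2 un ·: LL|Ll
L/II-1 un I-1×I-2: LL|Ll
L/II-2 un I-1×I-2: LL|Ll
⇒ L over [I-1,I-2,II-1,II-2]: 13 consistent
P/I-1 un ·: Pp
P/I-2 aff ·: pp
P/II-1 aff I-1×I-2: pp
P/II-2 un I-1×I-2: Pp
⇒ P over [I-1,I-2,II-1,II-2]: 1 consistent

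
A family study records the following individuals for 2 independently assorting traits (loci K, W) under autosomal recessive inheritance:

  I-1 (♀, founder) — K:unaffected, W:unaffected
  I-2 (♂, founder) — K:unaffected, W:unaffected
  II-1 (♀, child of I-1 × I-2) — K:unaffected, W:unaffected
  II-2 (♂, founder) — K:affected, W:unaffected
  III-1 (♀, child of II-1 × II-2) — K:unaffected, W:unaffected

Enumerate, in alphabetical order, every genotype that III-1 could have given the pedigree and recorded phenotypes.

K/I-1 un ·: KK|Kk
K/I-2 un ·: KK|Kk
K/II-1 un I-1×I-2: KK|Kk
K/II-2 aff ·: kk
K/III-1 un II-1×II-2: Kk
⇒ K over [I-1,I-2,II-1,II-2,III-1]: 7 consistent
W/I-1 un ·: WW|Ww
W/I-2 un ·: WW|Ww
W/II-1 un I-1×I-2: WW|Ww
W/II-2 un ·: WW|Ww
W/III-1 un II-1×II-2: WW|Ww
⇒ W over [I-1,I-2,II-1,II-2,III-1]: 24 consistent

III-1 ∈ {Kk WW, Kk Ww}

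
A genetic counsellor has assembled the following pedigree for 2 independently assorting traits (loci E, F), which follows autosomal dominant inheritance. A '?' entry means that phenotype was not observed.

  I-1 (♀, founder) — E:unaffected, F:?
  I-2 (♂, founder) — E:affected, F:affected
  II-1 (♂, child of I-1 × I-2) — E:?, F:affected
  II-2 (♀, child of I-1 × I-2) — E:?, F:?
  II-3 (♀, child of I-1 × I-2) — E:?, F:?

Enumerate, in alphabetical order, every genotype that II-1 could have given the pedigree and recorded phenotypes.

II-1 ∈ {Ee FF, Ee Ff, ee FF, ee Ff}

E/I-1 un ·: ee
E/I-2 aff ·: Ee|EE
E/II-1 ? I-1×I-2: ee|Ee
E/II-2 ? I-1×I-2: ee|Ee
E/II-3 ? I-1×I-2: ee|Ee
⇒ E over [I-1,I-2,II-1,II-2,II-3]: 9 consistent
F/I-1 ? ·: ff|Ff|FF
F/I-2 aff ·: Ff|FF
F/II-1 aff I-1×I-2: Ff|FF
F/II-2 ? I-1×I-2: ff|Ff|FF
F/II-3 ? I-1×I-2: ff|Ff|FF
⇒ F over [I-1,I-2,II-1,II-2,II-3]: 40 consistent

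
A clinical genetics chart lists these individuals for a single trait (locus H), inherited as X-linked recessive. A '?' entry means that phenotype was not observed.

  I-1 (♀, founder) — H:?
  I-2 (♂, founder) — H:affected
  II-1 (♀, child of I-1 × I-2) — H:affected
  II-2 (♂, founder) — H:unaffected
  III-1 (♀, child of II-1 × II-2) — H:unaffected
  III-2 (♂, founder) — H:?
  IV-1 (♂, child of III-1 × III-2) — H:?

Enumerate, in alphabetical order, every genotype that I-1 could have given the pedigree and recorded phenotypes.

I-1 ∈ {X^HX^h, X^hX^h}

H/I-1 ? ·: X^HX^h|X^hX^h
H/I-2 aff ·: X^hY
H/II-1 aff I-1×I-2: X^hX^h
H/II-2 un ·: X^HY
H/III-1 un II-1×II-2: X^HX^h
H/III-2 ? ·: X^HY|X^hY
H/IV-1 ? III-1×III-2: X^HY|X^hY
⇒ H over [I-1,I-2,II-1,II-2,III-1,III-2,IV-1]: 8 consistent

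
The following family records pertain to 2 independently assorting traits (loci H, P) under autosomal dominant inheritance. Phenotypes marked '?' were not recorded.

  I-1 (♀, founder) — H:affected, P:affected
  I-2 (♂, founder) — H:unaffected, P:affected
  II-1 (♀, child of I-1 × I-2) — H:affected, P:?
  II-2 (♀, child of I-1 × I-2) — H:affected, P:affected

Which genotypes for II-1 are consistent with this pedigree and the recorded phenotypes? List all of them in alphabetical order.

II-1 ∈ {Hh PP, Hh Pp, Hh pp}

H/I-1 aff ·: Hh|HH
H/I-2 un ·: hh
H/II-1 aff I-1×I-2: Hh
H/II-2 aff I-1×I-2: Hh
⇒ H over [I-1,I-2,II-1,II-2]: 2 consistent
P/I-1 aff ·: Pp|PP
P/I-2 aff ·: Pp|PP
P/II-1 ? I-1×I-2: pp|Pp|PP
P/II-2 aff I-1×I-2: Pp|PP
⇒ P over [I-1,I-2,II-1,II-2]: 15 consistent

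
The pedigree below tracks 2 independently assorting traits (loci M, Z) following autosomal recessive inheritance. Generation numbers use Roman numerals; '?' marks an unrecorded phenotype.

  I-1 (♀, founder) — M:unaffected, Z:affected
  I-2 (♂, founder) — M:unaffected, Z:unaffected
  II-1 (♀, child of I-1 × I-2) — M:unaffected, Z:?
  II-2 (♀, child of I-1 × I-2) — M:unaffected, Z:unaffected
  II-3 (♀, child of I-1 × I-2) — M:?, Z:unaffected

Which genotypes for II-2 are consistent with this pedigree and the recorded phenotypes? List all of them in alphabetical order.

M/I-1 un ·: MM|Mm
M/I-2 un ·: MM|Mm
M/II-1 un I-1×I-2: MM|Mm
M/II-2 un I-1×I-2: MM|Mm
M/II-3 ? I-1×I-2: MM|Mm|mm
⇒ M over [I-1,I-2,II-1,II-2,II-3]: 29 consistent
Z/I-1 aff ·: zz
Z/I-2 un ·: ZZ|Zz
Z/II-1 ? I-1×I-2: Zz|zz
Z/II-2 un I-1×I-2: Zz
Z/II-3 un I-1×I-2: Zz
⇒ Z over [I-1,I-2,II-1,II-2,II-3]: 3 consistent

II-2 ∈ {MM Zz, Mm Zz}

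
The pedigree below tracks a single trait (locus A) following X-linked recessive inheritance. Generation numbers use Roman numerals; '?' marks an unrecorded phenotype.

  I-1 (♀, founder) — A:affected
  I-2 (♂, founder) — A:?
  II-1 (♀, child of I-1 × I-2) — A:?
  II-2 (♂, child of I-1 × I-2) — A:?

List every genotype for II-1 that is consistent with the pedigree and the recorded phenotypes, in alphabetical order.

II-1 ∈ {X^AX^a, X^aX^a}

A/I-1 aff ·: X^aX^a
A/I-2 ? ·: X^AY|X^aY
A/II-1 ? I-1×I-2: X^AX^a|X^aX^a
A/II-2 ? I-1×I-2: X^aY
⇒ A over [I-1,I-2,II-1,II-2]: 2 consistent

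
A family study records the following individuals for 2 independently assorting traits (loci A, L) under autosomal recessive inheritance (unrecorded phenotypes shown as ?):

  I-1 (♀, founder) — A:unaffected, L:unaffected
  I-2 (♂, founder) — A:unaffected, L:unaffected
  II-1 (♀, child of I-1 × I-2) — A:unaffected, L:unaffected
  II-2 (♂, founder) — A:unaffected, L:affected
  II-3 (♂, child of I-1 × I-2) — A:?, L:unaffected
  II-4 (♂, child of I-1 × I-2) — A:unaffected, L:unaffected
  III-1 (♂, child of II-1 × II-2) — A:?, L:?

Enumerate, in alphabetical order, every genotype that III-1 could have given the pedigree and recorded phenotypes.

III-1 ∈ {AA Ll, AA ll, Aa Ll, Aa ll, aa Ll, aa ll}

A/I-1 un ·: AA|Aa
A/I-2 un ·: AA|Aa
A/II-1 un I-1×I-2: AA|Aa
A/II-2 un ·: AA|Aa
A/II-3 ? I-1×I-2: AA|Aa|aa
A/II-4 un I-1×I-2: AA|Aa
A/III-1 ? II-1×II-2: AA|Aa|aa
⇒ A over [I-1,I-2,II-1,II-2,II-3,II-4,III-1]: 115 consistent
L/I-1 un ·: LL|Ll
L/I-2 un ·: LL|Ll
L/II-1 un I-1×I-2: LL|Ll
L/II-2 aff ·: ll
L/II-3 un I-1×I-2: LL|Ll
L/II-4 un I-1×I-2: LL|Ll
L/III-1 ? II-1×II-2: Ll|ll
⇒ L over [I-1,I-2,II-1,II-2,II-3,II-4,III-1]: 37 consistent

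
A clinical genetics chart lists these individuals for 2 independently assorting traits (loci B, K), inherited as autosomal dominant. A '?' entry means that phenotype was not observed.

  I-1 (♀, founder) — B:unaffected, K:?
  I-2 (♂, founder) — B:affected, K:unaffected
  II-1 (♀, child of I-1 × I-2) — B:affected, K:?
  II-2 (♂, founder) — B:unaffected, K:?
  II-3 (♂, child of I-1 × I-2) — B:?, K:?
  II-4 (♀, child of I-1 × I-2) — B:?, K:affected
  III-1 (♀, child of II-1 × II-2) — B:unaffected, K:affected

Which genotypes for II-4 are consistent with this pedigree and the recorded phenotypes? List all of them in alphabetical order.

B/I-1 un ·: bb
B/I-2 aff ·: Bb|BB
B/II-1 aff I-1×I-2: Bb
B/II-2 un ·: bb
B/II-3 ? I-1×I-2: bb|Bb
B/II-4 ? I-1×I-2: bb|Bb
B/III-1 un II-1×II-2: bb
⇒ B over [I-1,I-2,II-1,II-2,II-3,II-4,III-1]: 5 consistent
K/I-1 ? ·: Kk|KK
K/I-2 un ·: kk
K/II-1 ? I-1×I-2: kk|Kk
K/II-2 ? ·: kk|Kk|KK
K/II-3 ? I-1×I-2: kk|Kk
K/II-4 aff I-1×I-2: Kk
K/III-1 aff II-1×II-2: Kk|KK
⇒ K over [I-1,I-2,II-1,II-2,II-3,II-4,III-1]: 19 consistent

II-4 ∈ {Bb Kk, bb Kk}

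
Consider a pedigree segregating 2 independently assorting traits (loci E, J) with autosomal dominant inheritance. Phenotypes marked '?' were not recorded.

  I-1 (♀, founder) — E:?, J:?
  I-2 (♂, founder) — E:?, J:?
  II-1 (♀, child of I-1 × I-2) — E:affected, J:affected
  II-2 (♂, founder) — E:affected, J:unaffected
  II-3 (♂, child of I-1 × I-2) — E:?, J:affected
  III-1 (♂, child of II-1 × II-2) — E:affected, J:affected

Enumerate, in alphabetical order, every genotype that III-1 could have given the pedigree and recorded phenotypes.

E/I-1 ? ·: ee|Ee|EE
E/I-2 ? ·: ee|Ee|EE
E/II-1 aff I-1×I-2: Ee|EE
E/II-2 aff ·: Ee|EE
E/II-3 ? I-1×I-2: ee|Ee|EE
E/III-1 aff II-1×II-2: Ee|EE
⇒ E over [I-1,I-2,II-1,II-2,II-3,III-1]: 76 consistent
J/I-1 ? ·: jj|Jj|JJ
J/I-2 ? ·: jj|Jj|JJ
J/II-1 aff I-1×I-2: Jj|JJ
J/II-2 un ·: jj
J/II-3 aff I-1×I-2: Jj|JJ
J/III-1 aff II-1×II-2: Jj
⇒ J over [I-1,I-2,II-1,II-2,II-3,III-1]: 17 consistent

III-1 ∈ {EE Jj, Ee Jj}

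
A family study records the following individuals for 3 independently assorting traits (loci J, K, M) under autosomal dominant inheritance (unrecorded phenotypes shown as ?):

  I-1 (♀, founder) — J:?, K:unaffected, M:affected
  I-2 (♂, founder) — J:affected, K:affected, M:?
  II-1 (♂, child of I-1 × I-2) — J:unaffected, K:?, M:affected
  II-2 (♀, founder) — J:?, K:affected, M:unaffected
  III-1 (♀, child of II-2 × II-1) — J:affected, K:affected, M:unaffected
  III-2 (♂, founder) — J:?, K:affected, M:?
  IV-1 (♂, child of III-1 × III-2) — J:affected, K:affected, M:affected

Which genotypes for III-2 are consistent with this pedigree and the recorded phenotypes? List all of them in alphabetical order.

III-2 ∈ {JJ KK MM, JJ KK Mm, JJ Kk MM, JJ Kk Mm, Jj KK MM, Jj KK Mm, Jj Kk MM, Jj Kk Mm, jj KK MM, jj KK Mm, jj Kk MM, jj Kk Mm}

J/I-1 ? ·: jj|Jj
J/I-2 aff ·: Jj
J/II-1 un I-1×I-2: jj
J/II-2 ? ·: Jj|JJ
J/III-1 aff II-2×II-1: Jj
J/III-2 ? ·: jj|Jj|JJ
J/IV-1 aff III-1×III-2: Jj|JJ
⇒ J over [I-1,I-2,II-1,II-2,III-1,III-2,IV-1]: 20 consistent
K/I-1 un ·: kk
K/I-2 aff ·: Kk|KK
K/II-1 ? I-1×I-2: kk|Kk
K/II-2 aff ·: Kk|KK
K/III-1 aff II-2×II-1: Kk|KK
K/III-2 aff ·: Kk|KK
K/IV-1 aff III-1×III-2: Kk|KK
⇒ K over [I-1,I-2,II-1,II-2,III-1,III-2,IV-1]: 36 consistent
M/I-1 aff ·: Mm|MM
M/I-2 ? ·: mm|Mm|MM
M/II-1 aff I-1×I-2: Mm
M/II-2 un ·: mm
M/III-1 un II-2×II-1: mm
M/III-2 ? ·: Mm|MM
M/IV-1 aff III-1×III-2: Mm
⇒ M over [I-1,I-2,II-1,II-2,III-1,III-2,IV-1]: 10 consistent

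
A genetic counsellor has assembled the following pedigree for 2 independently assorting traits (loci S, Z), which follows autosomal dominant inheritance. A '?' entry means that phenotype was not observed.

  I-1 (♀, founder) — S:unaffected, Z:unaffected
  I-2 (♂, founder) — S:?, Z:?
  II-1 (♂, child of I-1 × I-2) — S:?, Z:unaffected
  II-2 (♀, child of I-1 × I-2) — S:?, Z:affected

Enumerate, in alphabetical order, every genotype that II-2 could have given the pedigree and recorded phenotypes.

S/I-1 un ·: ss
S/I-2 ? ·: ss|Ss|SS
S/II-1 ? I-1×I-2: ss|Ss
S/II-2 ? I-1×I-2: ss|Ss
⇒ S over [I-1,I-2,II-1,II-2]: 6 consistent
Z/I-1 un ·: zz
Z/I-2 ? ·: Zz
Z/II-1 un I-1×I-2: zz
Z/II-2 aff I-1×I-2: Zz
⇒ Z over [I-1,I-2,II-1,II-2]: 1 consistent

II-2 ∈ {Ss Zz, ss Zz}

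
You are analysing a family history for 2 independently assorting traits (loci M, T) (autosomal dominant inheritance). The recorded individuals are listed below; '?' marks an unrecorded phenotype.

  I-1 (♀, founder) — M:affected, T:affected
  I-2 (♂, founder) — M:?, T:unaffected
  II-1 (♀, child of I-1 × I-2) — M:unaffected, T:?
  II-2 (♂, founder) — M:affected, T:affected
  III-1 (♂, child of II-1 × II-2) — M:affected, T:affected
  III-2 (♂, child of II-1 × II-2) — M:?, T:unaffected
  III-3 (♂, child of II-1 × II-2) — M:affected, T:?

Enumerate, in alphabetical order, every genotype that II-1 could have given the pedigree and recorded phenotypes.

II-1 ∈ {mm Tt, mm tt}

M/I-1 aff ·: Mm
M/I-2 ? ·: mm|Mm
M/II-1 un I-1×I-2: mm
M/II-2 aff ·: Mm|MM
M/III-1 aff II-1×II-2: Mm
M/III-2 ? II-1×II-2: mm|Mm
M/III-3 aff II-1×II-2: Mm
⇒ M over [I-1,I-2,II-1,II-2,III-1,III-2,III-3]: 6 consistent
T/I-1 aff ·: Tt|TT
T/I-2 un ·: tt
T/II-1 ? I-1×I-2: tt|Tt
T/II-2 aff ·: Tt
T/III-1 aff II-1×II-2: Tt|TT
T/III-2 un II-1×II-2: tt
T/III-3 ? II-1×II-2: tt|Tt|TT
⇒ T over [I-1,I-2,II-1,II-2,III-1,III-2,III-3]: 14 consistent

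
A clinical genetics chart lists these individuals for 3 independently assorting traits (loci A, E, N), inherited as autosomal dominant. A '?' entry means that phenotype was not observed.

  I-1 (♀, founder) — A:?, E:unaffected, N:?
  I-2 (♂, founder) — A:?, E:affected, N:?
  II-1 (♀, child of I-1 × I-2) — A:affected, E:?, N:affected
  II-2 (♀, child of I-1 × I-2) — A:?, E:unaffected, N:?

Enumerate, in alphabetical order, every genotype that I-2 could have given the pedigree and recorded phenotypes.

A/I-1 ? ·: aa|Aa|AA
A/I-2 ? ·: aa|Aa|AA
A/II-1 aff I-1×I-2: Aa|AA
A/II-2 ? I-1×I-2: aa|Aa|AA
⇒ A over [I-1,I-2,II-1,II-2]: 21 consistent
E/I-1 un ·: ee
E/I-2 aff ·: Ee
E/II-1 ? I-1×I-2: ee|Ee
E/II-2 un I-1×I-2: ee
⇒ E over [I-1,I-2,II-1,II-2]: 2 consistent
N/I-1 ? ·: nn|Nn|NN
N/I-2 ? ·: nn|Nn|NN
N/II-1 aff I-1×I-2: Nn|NN
N/II-2 ? I-1×I-2: nn|Nn|NN
⇒ N over [I-1,I-2,II-1,II-2]: 21 consistent

I-2 ∈ {AA Ee NN, AA Ee Nn, AA Ee nn, Aa Ee NN, Aa Ee Nn, Aa Ee nn, aa Ee NN, aa Ee Nn, aa Ee nn}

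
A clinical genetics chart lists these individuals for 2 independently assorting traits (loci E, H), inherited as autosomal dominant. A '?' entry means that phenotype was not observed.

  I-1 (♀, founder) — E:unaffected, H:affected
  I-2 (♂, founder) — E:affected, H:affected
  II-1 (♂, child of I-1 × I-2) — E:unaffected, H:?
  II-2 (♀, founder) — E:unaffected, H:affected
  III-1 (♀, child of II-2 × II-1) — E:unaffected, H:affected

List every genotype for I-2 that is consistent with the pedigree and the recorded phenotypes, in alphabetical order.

E/I-1 un ·: ee
E/I-2 aff ·: Ee
E/II-1 un I-1×I-2: ee
E/II-2 un ·: ee
E/III-1 un II-2×II-1: ee
⇒ E over [I-1,I-2,II-1,II-2,III-1]: 1 consistent
H/I-1 aff ·: Hh|HH
H/I-2 aff ·: Hh|HH
H/II-1 ? I-1×I-2: hh|Hh|HH
H/II-2 aff ·: Hh|HH
H/III-1 aff II-2×II-1: Hh|HH
⇒ H over [I-1,I-2,II-1,II-2,III-1]: 26 consistent

I-2 ∈ {Ee HH, Ee Hh}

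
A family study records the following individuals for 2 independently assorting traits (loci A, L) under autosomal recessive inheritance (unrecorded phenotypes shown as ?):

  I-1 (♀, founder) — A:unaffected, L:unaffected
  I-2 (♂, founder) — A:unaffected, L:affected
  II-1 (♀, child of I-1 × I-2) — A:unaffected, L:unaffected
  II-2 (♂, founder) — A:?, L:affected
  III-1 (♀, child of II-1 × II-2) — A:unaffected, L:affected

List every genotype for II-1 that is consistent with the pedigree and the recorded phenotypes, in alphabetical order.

II-1 ∈ {AA Ll, Aa Ll}

A/I-1 un ·: AA|Aa
A/I-2 un ·: AA|Aa
A/II-1 un I-1×I-2: AA|Aa
A/II-2 ? ·: AA|Aa|aa
A/III-1 un II-1×II-2: AA|Aa
⇒ A over [I-1,I-2,II-1,II-2,III-1]: 31 consistent
L/I-1 un ·: LL|Ll
L/I-2 aff ·: ll
L/II-1 un I-1×I-2: Ll
L/II-2 aff ·: ll
L/III-1 aff II-1×II-2: ll
⇒ L over [I-1,I-2,II-1,II-2,III-1]: 2 consistent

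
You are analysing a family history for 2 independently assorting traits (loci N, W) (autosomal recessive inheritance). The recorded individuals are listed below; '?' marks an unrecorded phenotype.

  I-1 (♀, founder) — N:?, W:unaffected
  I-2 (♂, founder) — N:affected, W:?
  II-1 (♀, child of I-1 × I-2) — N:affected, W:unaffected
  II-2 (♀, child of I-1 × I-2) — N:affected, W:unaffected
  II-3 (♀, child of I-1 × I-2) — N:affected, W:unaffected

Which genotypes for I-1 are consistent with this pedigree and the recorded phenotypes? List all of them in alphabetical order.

N/I-1 ? ·: Nn|nn
N/I-2 aff ·: nn
N/II-1 aff I-1×I-2: nn
N/II-2 aff I-1×I-2: nn
N/II-3 aff I-1×I-2: nn
⇒ N over [I-1,I-2,II-1,II-2,II-3]: 2 consistent
W/I-1 un ·: WW|Ww
W/I-2 ? ·: WW|Ww|ww
W/II-1 un I-1×I-2: WW|Ww
W/II-2 un I-1×I-2: WW|Ww
W/II-3 un I-1×I-2: WW|Ww
⇒ W over [I-1,I-2,II-1,II-2,II-3]: 27 consistent

I-1 ∈ {Nn WW, Nn Ww, nn WW, nn Ww}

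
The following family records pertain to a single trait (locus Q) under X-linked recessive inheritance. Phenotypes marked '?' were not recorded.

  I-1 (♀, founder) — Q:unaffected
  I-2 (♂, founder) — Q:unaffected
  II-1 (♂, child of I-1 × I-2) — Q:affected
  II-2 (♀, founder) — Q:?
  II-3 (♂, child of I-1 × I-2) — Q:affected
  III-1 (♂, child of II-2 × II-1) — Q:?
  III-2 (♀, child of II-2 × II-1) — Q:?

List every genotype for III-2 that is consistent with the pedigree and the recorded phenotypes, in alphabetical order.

III-2 ∈ {X^QX^q, X^qX^q}

Q/I-1 un ·: X^QX^q
Q/I-2 un ·: X^QY
Q/II-1 aff I-1×I-2: X^qY
Q/II-2 ? ·: X^QX^Q|X^QX^q|X^qX^q
Q/II-3 aff I-1×I-2: X^qY
Q/III-1 ? II-2×II-1: X^QY|X^qY
Q/III-2 ? II-2×II-1: X^QX^q|X^qX^q
⇒ Q over [I-1,I-2,II-1,II-2,II-3,III-1,III-2]: 6 consistent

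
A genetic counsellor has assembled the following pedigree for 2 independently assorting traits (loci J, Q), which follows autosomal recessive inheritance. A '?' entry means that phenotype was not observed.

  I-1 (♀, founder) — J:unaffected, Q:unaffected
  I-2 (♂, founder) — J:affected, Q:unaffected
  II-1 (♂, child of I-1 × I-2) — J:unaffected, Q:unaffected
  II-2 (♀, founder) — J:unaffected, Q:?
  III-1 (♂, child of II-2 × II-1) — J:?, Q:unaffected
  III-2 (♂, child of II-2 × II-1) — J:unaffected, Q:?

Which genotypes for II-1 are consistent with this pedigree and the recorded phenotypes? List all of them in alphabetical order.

II-1 ∈ {Jj QQ, Jj Qq}

J/I-1 un ·: JJ|Jj
J/I-2 aff ·: jj
J/II-1 un I-1×I-2: Jj
J/II-2 un ·: JJ|Jj
J/III-1 ? II-2×II-1: JJ|Jj|jj
J/III-2 un II-2×II-1: JJ|Jj
⇒ J over [I-1,I-2,II-1,II-2,III-1,III-2]: 20 consistent
Q/I-1 un ·: QQ|Qq
Q/I-2 un ·: QQ|Qq
Q/II-1 un I-1×I-2: QQ|Qq
Q/II-2 ? ·: QQ|Qq|qq
Q/III-1 un II-2×II-1: QQ|Qq
Q/III-2 ? II-2×II-1: QQ|Qq|qq
⇒ Q over [I-1,I-2,II-1,II-2,III-1,III-2]: 60 consistent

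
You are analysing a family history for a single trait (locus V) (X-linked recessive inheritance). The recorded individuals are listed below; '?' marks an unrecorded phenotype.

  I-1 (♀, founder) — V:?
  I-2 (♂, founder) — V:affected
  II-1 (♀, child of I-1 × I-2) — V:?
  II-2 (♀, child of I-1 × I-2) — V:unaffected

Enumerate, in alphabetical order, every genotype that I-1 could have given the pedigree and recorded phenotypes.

V/I-1 ? ·: X^VX^V|X^VX^v
V/I-2 aff ·: X^vY
V/II-1 ? I-1×I-2: X^VX^v|X^vX^v
V/II-2 un I-1×I-2: X^VX^v
⇒ V over [I-1,I-2,II-1,II-2]: 3 consistent

I-1 ∈ {X^VX^V, X^VX^v}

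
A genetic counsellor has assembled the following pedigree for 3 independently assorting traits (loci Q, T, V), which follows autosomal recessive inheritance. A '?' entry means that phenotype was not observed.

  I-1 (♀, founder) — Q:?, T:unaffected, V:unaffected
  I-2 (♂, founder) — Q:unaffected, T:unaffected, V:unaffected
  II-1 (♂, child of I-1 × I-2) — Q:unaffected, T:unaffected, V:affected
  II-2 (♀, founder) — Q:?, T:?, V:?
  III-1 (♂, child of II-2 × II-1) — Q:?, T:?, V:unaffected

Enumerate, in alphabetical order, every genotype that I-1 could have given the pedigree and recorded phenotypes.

Q/I-1 ? ·: QQ|Qq|qq
Q/I-2 un ·: QQ|Qq
Q/II-1 un I-1×I-2: QQ|Qq
Q/II-2 ? ·: QQ|Qq|qq
Q/III-1 ? II-2×II-1: QQ|Qq|qq
⇒ Q over [I-1,I-2,II-1,II-2,III-1]: 51 consistent
T/I-1 un ·: TT|Tt
T/I-2 un ·: TT|Tt
T/II-1 un I-1×I-2: TT|Tt
T/II-2 ? ·: TT|Tt|tt
T/III-1 ? II-2×II-1: TT|Tt|tt
⇒ T over [I-1,I-2,II-1,II-2,III-1]: 37 consistent
V/I-1 un ·: Vv
V/I-2 un ·: Vv
V/II-1 aff I-1×I-2: vv
V/II-2 ? ·: VV|Vv
V/III-1 un II-2×II-1: Vv
⇒ V over [I-1,I-2,II-1,II-2,III-1]: 2 consistent

I-1 ∈ {QQ TT Vv, QQ Tt Vv, Qq TT Vv, Qq Tt Vv, qq TT Vv, qq Tt Vv}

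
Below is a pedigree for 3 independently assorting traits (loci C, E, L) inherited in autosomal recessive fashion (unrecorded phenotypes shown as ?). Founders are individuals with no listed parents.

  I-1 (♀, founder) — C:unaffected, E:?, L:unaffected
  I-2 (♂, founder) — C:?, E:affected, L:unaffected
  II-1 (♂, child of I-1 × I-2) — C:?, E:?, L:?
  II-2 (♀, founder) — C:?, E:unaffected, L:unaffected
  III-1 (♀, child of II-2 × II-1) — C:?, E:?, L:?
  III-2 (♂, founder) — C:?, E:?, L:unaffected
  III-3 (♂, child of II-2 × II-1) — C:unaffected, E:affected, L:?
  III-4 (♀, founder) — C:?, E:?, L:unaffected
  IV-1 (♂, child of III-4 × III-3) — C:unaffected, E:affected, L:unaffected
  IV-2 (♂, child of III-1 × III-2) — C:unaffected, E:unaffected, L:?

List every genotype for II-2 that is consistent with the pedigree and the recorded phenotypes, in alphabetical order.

II-2 ∈ {CC Ee LL, CC Ee Ll, Cc Ee LL, Cc Ee Ll, cc Ee LL, cc Ee Ll}

C/I-1 un ·: CC|Cc
C/I-2 ? ·: CC|Cc|cc
C/II-1 ? I-1×I-2: CC|Cc|cc
C/II-2 ? ·: CC|Cc|cc
C/III-1 ? II-2×II-1: CC|Cc|cc
C/III-2 ? ·: CC|Cc|cc
C/III-3 un II-2×II-1: CC|Cc
C/III-4 ? ·: CC|Cc|cc
C/IV-1 un III-4×III-3: CC|Cc
C/IV-2 un III-1×III-2: CC|Cc
⇒ C over [I-1,I-2,II-1,II-2,III-1,III-2,III-3,III-4,IV-1,IV-2]: 1683 consistent
E/I-1 ? ·: EE|Ee|ee
E/I-2 aff ·: ee
E/II-1 ? I-1×I-2: Ee|ee
E/II-2 un ·: Ee
E/III-1 ? II-2×II-1: EE|Ee|ee
E/III-2 ? ·: EE|Ee|ee
E/III-3 aff II-2×II-1: ee
E/III-4 ? ·: Ee|ee
E/IV-1 aff III-4×III-3: ee
E/IV-2 un III-1×III-2: EE|Ee
⇒ E over [I-1,I-2,II-1,II-2,III-1,III-2,III-3,III-4,IV-1,IV-2]: 72 consistent
L/I-1 un ·: LL|Ll
L/I-2 un ·: LL|Ll
L/II-1 ? I-1×I-2: LL|Ll|ll
L/II-2 un ·: LL|Ll
L/III-1 ? II-2×II-1: LL|Ll|ll
L/III-2 un ·: LL|Ll
L/III-3 ? II-2×II-1: LL|Ll|ll
L/III-4 un ·: LL|Ll
L/IV-1 un III-4×III-3: LL|Ll
L/IV-2 ? III-1×III-2: LL|Ll|ll
⇒ L over [I-1,I-2,II-1,II-2,III-1,III-2,III-3,III-4,IV-1,IV-2]: 793 consistent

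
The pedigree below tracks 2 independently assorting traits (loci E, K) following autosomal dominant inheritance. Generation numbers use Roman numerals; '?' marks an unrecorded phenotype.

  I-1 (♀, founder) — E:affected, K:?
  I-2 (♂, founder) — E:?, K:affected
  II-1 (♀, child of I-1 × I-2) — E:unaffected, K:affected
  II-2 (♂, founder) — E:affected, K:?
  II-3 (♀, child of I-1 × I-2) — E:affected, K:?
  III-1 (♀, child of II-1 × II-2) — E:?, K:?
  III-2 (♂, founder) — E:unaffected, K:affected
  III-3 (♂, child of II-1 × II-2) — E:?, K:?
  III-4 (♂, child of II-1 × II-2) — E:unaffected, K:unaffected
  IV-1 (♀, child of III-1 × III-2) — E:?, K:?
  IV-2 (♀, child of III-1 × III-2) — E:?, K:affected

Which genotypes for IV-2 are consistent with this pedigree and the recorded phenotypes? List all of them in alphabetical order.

E/I-1 aff ·: Ee
E/I-2 ? ·: ee|Ee
E/II-1 un I-1×I-2: ee
E/II-2 aff ·: Ee
E/II-3 aff I-1×I-2: Ee|EE
E/III-1 ? II-1×II-2: ee|Ee
E/III-2 un ·: ee
E/III-3 ? II-1×II-2: ee|Ee
E/III-4 un II-1×II-2: ee
E/IV-1 ? III-1×III-2: ee|Ee
E/IV-2 ? III-1×III-2: ee|Ee
⇒ E over [I-1,I-2,II-1,II-2,II-3,III-1,III-2,III-3,III-4,IV-1,IV-2]: 30 consistent
K/I-1 ? ·: kk|Kk|KK
K/I-2 aff ·: Kk|KK
K/II-1 aff I-1×I-2: Kk
K/II-2 ? ·: kk|Kk
K/II-3 ? I-1×I-2: kk|Kk|KK
K/III-1 ? II-1×II-2: kk|Kk|KK
K/III-2 aff ·: Kk|KK
K/III-3 ? II-1×II-2: kk|Kk|KK
K/III-4 un II-1×II-2: kk
K/IV-1 ? III-1×III-2: kk|Kk|KK
K/IV-2 aff III-1×III-2: Kk|KK
⇒ K over [I-1,I-2,II-1,II-2,II-3,III-1,III-2,III-3,III-4,IV-1,IV-2]: 800 consistent

IV-2 ∈ {Ee KK, Ee Kk, ee KK, ee Kk}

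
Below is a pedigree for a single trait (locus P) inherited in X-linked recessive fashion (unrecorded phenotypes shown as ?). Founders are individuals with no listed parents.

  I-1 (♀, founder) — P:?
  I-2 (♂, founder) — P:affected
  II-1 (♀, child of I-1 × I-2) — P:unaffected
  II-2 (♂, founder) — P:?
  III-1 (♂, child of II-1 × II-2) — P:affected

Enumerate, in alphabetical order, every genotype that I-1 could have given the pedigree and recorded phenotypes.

P/I-1 ? ·: X^PX^P|X^PX^p
P/I-2 aff ·: X^pY
P/II-1 un I-1×I-2: X^PX^p
P/II-2 ? ·: X^PY|X^pY
P/III-1 aff II-1×II-2: X^pY
⇒ P over [I-1,I-2,II-1,II-2,III-1]: 4 consistent

I-1 ∈ {X^PX^P, X^PX^p}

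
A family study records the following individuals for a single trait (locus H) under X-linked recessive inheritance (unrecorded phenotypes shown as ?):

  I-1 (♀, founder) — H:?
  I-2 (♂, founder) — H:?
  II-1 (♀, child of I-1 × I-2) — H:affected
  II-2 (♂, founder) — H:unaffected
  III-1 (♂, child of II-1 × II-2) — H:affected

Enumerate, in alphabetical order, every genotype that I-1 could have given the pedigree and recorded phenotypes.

H/I-1 ? ·: X^HX^h|X^hX^h
H/I-2 ? ·: X^hY
H/II-1 aff I-1×I-2: X^hX^h
H/II-2 un ·: X^HY
H/III-1 aff II-1×II-2: X^hY
⇒ H over [I-1,I-2,II-1,II-2,III-1]: 2 consistent

I-1 ∈ {X^HX^h, X^hX^h}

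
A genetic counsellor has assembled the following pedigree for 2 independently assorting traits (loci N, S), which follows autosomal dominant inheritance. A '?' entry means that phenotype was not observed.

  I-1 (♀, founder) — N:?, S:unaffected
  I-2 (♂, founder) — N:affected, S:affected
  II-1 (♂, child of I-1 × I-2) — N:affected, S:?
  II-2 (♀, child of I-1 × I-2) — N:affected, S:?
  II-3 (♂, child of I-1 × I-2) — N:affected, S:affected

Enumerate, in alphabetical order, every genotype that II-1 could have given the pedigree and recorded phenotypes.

II-1 ∈ {NN Ss, NN ss, Nn Ss, Nn ss}

N/I-1 ? ·: nn|Nn|NN
N/I-2 aff ·: Nn|NN
N/II-1 aff I-1×I-2: Nn|NN
N/II-2 aff I-1×I-2: Nn|NN
N/II-3 aff I-1×I-2: Nn|NN
⇒ N over [I-1,I-2,II-1,II-2,II-3]: 27 consistent
S/I-1 un ·: ss
S/I-2 aff ·: Ss|SS
S/II-1 ? I-1×I-2: ss|Ss
S/II-2 ? I-1×I-2: ss|Ss
S/II-3 aff I-1×I-2: Ss
⇒ S over [I-1,I-2,II-1,II-2,II-3]: 5 consistent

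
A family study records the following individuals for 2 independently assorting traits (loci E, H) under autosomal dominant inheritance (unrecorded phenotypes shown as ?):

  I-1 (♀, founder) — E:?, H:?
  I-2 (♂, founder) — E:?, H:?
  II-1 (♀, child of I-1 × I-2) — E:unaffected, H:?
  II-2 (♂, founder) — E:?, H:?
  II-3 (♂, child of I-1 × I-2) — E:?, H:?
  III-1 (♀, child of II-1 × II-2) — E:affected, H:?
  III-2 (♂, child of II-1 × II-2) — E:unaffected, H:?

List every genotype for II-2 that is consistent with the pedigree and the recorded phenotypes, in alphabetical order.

E/I-1 ? ·: ee|Ee
E/I-2 ? ·: ee|Ee
E/II-1 un I-1×I-2: ee
E/II-2 ? ·: Ee
E/II-3 ? I-1×I-2: ee|Ee|EE
E/III-1 aff II-1×II-2: Ee
E/III-2 un II-1×II-2: ee
⇒ E over [I-1,I-2,II-1,II-2,II-3,III-1,III-2]: 8 consistent
H/I-1 ? ·: hh|Hh|HH
H/I-2 ? ·: hh|Hh|HH
H/II-1 ? I-1×I-2: hh|Hh|HH
H/II-2 ? ·: hh|Hh|HH
H/II-3 ? I-1×I-2: hh|Hh|HH
H/III-1 ? II-1×II-2: hh|Hh|HH
H/III-2 ? II-1×II-2: hh|Hh|HH
⇒ H over [I-1,I-2,II-1,II-2,II-3,III-1,III-2]: 317 consistent

II-2 ∈ {Ee HH, Ee Hh, Ee hh}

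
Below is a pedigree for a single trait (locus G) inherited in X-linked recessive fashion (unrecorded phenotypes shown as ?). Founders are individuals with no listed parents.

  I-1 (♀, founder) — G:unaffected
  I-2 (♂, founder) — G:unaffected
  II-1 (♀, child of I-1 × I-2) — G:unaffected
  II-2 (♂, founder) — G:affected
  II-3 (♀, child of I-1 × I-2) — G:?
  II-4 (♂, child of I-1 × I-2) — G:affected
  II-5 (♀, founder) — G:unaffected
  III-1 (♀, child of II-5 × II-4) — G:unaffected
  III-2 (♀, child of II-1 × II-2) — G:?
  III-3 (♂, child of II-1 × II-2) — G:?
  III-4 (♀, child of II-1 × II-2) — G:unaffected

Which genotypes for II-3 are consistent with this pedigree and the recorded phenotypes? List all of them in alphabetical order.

G/I-1 un ·: X^GX^g
G/I-2 un ·: X^GY
G/II-1 un I-1×I-2: X^GX^G|X^GX^g
G/II-2 aff ·: X^gY
G/II-3 ? I-1×I-2: X^GX^G|X^GX^g
G/II-4 aff I-1×I-2: X^gY
G/II-5 un ·: X^GX^G|X^GX^g
G/III-1 un II-5×II-4: X^GX^g
G/III-2 ? II-1×II-2: X^GX^g|X^gX^g
G/III-3 ? II-1×II-2: X^GY|X^gY
G/III-4 un II-1×II-2: X^GX^g
⇒ G over [I-1,I-2,II-1,II-2,II-3,II-4,II-5,III-1,III-2,III-3,III-4]: 20 consistent

II-3 ∈ {X^GX^G, X^GX^g}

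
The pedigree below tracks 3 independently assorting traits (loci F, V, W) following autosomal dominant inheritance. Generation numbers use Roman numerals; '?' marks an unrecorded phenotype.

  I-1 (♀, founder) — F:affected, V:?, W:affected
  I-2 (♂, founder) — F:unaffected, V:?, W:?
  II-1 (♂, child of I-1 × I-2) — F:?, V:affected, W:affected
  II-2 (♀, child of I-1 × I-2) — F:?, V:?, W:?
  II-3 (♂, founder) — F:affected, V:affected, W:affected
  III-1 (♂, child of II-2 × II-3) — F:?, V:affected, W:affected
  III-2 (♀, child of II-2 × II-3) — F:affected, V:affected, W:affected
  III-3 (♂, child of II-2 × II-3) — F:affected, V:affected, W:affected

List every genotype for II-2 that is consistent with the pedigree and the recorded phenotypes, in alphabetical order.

II-2 ∈ {Ff VV WW, Ff VV Ww, Ff VV ww, Ff Vv WW, Ff Vv Ww, Ff Vv ww, Ff vv WW, Ff vv Ww, Ff vv ww, ff VV WW, ff VV Ww, ff VV ww, ff Vv WW, ff Vv Ww, ff Vv ww, ff vv WW, ff vv Ww, ff vv ww}

F/I-1 aff ·: Ff|FF
F/I-2 un ·: ff
F/II-1 ? I-1×I-2: ff|Ff
F/II-2 ? I-1×I-2: ff|Ff
F/II-3 aff ·: Ff|FF
F/III-1 ? II-2×II-3: ff|Ff|FF
F/III-2 aff II-2×II-3: Ff|FF
F/III-3 aff II-2×II-3: Ff|FF
⇒ F over [I-1,I-2,II-1,II-2,II-3,III-1,III-2,III-3]: 66 consistent
V/I-1 ? ·: vv|Vv|VV
V/I-2 ? ·: vv|Vv|VV
V/II-1 aff I-1×I-2: Vv|VV
V/II-2 ? I-1×I-2: vv|Vv|VV
V/II-3 aff ·: Vv|VV
V/III-1 aff II-2×II-3: Vv|VV
V/III-2 aff II-2×II-3: Vv|VV
V/III-3 aff II-2×II-3: Vv|VV
⇒ V over [I-1,I-2,II-1,II-2,II-3,III-1,III-2,III-3]: 231 consistent
W/I-1 aff ·: Ww|WW
W/I-2 ? ·: ww|Ww|WW
W/II-1 aff I-1×I-2: Ww|WW
W/II-2 ? I-1×I-2: ww|Ww|WW
W/II-3 aff ·: Ww|WW
W/III-1 aff II-2×II-3: Ww|WW
W/III-2 aff II-2×II-3: Ww|WW
W/III-3 aff II-2×II-3: Ww|WW
⇒ W over [I-1,I-2,II-1,II-2,II-3,III-1,III-2,III-3]: 197 consistent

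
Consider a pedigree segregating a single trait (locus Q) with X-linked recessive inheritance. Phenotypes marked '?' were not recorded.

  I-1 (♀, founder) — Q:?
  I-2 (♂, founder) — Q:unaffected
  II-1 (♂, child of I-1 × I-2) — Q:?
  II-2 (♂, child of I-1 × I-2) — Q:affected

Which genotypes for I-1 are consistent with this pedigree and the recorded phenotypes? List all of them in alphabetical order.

Q/I-1 ? ·: X^QX^q|X^qX^q
Q/I-2 un ·: X^QY
Q/II-1 ? I-1×I-2: X^QY|X^qY
Q/II-2 aff I-1×I-2: X^qY
⇒ Q over [I-1,I-2,II-1,II-2]: 3 consistent

I-1 ∈ {X^QX^q, X^qX^q}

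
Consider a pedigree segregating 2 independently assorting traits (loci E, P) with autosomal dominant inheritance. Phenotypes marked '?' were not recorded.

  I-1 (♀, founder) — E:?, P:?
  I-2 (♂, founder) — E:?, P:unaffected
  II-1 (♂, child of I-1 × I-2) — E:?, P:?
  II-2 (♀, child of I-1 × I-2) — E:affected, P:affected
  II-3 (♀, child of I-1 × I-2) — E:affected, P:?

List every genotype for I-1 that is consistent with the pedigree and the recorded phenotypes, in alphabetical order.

I-1 ∈ {EE PP, EE Pp, Ee PP, Ee Pp, ee PP, ee Pp}

E/I-1 ? ·: ee|Ee|EE
E/I-2 ? ·: ee|Ee|EE
E/II-1 ? I-1×I-2: ee|Ee|EE
E/II-2 aff I-1×I-2: Ee|EE
E/II-3 aff I-1×I-2: Ee|EE
⇒ E over [I-1,I-2,II-1,II-2,II-3]: 35 consistent
P/I-1 ? ·: Pp|PP
P/I-2 un ·: pp
P/II-1 ? I-1×I-2: pp|Pp
P/II-2 aff I-1×I-2: Pp
P/II-3 ? I-1×I-2: pp|Pp
⇒ P over [I-1,I-2,II-1,II-2,II-3]: 5 consistent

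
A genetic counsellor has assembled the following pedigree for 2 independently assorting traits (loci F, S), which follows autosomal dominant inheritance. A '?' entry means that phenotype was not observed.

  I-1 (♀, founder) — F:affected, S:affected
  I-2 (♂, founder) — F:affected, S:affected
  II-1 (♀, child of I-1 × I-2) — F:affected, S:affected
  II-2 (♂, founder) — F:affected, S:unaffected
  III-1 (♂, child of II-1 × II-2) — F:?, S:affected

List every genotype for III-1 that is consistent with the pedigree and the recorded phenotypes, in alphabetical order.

F/I-1 aff ·: Ff|FF
F/I-2 aff ·: Ff|FF
F/II-1 aff I-1×I-2: Ff|FF
F/II-2 aff ·: Ff|FF
F/III-1 ? II-1×II-2: ff|Ff|FF
⇒ F over [I-1,I-2,II-1,II-2,III-1]: 27 consistent
S/I-1 aff ·: Ss|SS
S/I-2 aff ·: Ss|SS
S/II-1 aff I-1×I-2: Ss|SS
S/II-2 un ·: ss
S/III-1 aff II-1×II-2: Ss
⇒ S over [I-1,I-2,II-1,II-2,III-1]: 7 consistent

III-1 ∈ {FF Ss, Ff Ss, ff Ss}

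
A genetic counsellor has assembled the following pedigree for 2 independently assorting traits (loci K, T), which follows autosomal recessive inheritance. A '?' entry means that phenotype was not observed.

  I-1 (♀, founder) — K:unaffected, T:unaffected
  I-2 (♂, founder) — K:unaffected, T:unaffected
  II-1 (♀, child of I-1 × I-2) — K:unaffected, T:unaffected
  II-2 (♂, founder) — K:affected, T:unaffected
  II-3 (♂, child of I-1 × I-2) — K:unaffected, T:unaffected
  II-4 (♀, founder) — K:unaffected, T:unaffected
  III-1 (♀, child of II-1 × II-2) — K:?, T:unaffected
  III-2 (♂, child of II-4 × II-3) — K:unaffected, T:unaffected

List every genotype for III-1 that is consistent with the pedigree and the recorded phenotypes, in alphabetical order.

III-1 ∈ {Kk TT, Kk Tt, kk TT, kk Tt}

K/I-1 un ·: KK|Kk
K/I-2 un ·: KK|Kk
K/II-1 un I-1×I-2: KK|Kk
K/II-2 aff ·: kk
K/II-3 un I-1×I-2: KK|Kk
K/II-4 un ·: KK|Kk
K/III-1 ? II-1×II-2: Kk|kk
K/III-2 un II-4×II-3: KK|Kk
⇒ K over [I-1,I-2,II-1,II-2,II-3,II-4,III-1,III-2]: 66 consistent
T/I-1 un ·: TT|Tt
T/I-2 un ·: TT|Tt
T/II-1 un I-1×I-2: TT|Tt
T/II-2 un ·: TT|Tt
T/II-3 un I-1×I-2: TT|Tt
T/II-4 un ·: TT|Tt
T/III-1 un II-1×II-2: TT|Tt
T/III-2 un II-4×II-3: TT|Tt
⇒ T over [I-1,I-2,II-1,II-2,II-3,II-4,III-1,III-2]: 156 consistent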